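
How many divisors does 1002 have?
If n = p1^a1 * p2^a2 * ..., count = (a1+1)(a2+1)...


1002 = 2^1 × 3^1 × 167^1
d(1002) = (1+1) × (1+1) × (1+1) = 8

8 divisors


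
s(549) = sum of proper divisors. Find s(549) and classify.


Proper divisors: 1, 3, 9, 61, 183
Sum = 1 + 3 + 9 + 61 + 183 = 257
257 < 549 → deficient

s(549) = 257 (deficient)


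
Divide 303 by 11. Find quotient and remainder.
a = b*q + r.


303 = 11 * 27 + 6
Check: 297 + 6 = 303

q = 27, r = 6


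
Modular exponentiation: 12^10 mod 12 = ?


12^1 mod 12 = 0
12^2 mod 12 = 0
12^3 mod 12 = 0
12^4 mod 12 = 0
12^5 mod 12 = 0
12^6 mod 12 = 0
12^7 mod 12 = 0
12^8 mod 12 = 0
12^9 mod 12 = 0
12^10 mod 12 = 0


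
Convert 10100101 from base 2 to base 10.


10100101 (base 2) = 165 (decimal)
165 (decimal) = 165 (base 10)


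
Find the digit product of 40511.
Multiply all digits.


4 × 0 × 5 × 1 × 1 = 0


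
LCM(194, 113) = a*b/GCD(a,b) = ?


GCD(194, 113) = 1
LCM = 194*113/1 = 21922/1 = 21922

LCM = 21922


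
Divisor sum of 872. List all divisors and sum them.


Divisors of 872: 1, 2, 4, 8, 109, 218, 436, 872
Sum = 1 + 2 + 4 + 8 + 109 + 218 + 436 + 872 = 1650

σ(872) = 1650


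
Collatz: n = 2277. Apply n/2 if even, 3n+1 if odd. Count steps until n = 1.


2277 → 6832 → 3416 → 1708 → 854 → 427 → 1282 → 641 → 1924 → 962 → 481 → 1444 → 722 → 361 → 1084 → 542 → 271 → 814 → 407 → 1222 → 611 → 1834 → 917 → 2752 → 1376 → 688 → 344 → 172 → 86 → 43 → 130 → 65 → 196 → 98 → 49 → 148 → 74 → 37 → 112 → 56 → 28 → 14 → 7 → 22 → 11 → 34 → 17 → 52 → 26 → 13 → 40 → 20 → 10 → 5 → 16 → 8 → 4 → 2 → 1
Total steps = 58

58 steps


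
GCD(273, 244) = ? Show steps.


273 = 1 * 244 + 29
244 = 8 * 29 + 12
29 = 2 * 12 + 5
12 = 2 * 5 + 2
5 = 2 * 2 + 1
2 = 2 * 1 + 0
GCD = 1


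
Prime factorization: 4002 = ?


4002 / 2 = 2001
2001 / 3 = 667
667 / 23 = 29
29 / 29 = 1
4002 = 2 × 3 × 23 × 29


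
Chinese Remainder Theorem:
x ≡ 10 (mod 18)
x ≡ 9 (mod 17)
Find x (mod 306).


M = 18*17 = 306
M1 = M/18 = 17, M2 = M/17 = 18
M1^(-1) mod 18 = 17, M2^(-1) mod 17 = 1
x = 10*17*17 + 9*18*1 = 3052
3052 mod 306 = 298
Check: 298 mod 18 = 10 ✓, 298 mod 17 = 9 ✓

x ≡ 298 (mod 306)


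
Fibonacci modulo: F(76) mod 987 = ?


F(k) mod 987 for k=1..76:
1, 1, 2, 3, 5, 8, 13, 21, 34, 55, 89, 144, 233, 377, 610, 0, 610, 610, 233, 843, 89, 932, 34, 966, 13, 979, 5, 984, 2, 986, 1, 0, 1, 1, 2, 3, 5, 8, 13, 21, 34, 55, 89, 144, 233, 377, 610, 0, 610, 610, 233, 843, 89, 932, 34, 966, 13, 979, 5, 984, 2, 986, 1, 0, 1, 1, 2, 3, 5, 8, 13, 21, 34, 55, 89, 144
F(76) mod 987 = 144


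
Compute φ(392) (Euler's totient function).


392 = 2^3 × 7^2
Prime factors: 2, 7
φ(392) = 392 × (1-1/2) × (1-1/7)
= 392 × 1/2 × 6/7 = 168

φ(392) = 168


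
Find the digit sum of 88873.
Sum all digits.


8 + 8 + 8 + 7 + 3 = 34


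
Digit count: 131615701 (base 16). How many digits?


131615701 in base 16 = 7D84BD5
Number of digits = 7

7 digits (base 16)


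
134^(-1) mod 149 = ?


Use the extended Euclidean algorithm on (149, 134); each row r = 149*s + 134*t:
r=149, s=1, t=0
r=134, s=0, t=1
q=1: r=15, s=1, t=-1   [149*(1) + 134*(-1) = 15]
q=8: r=14, s=-8, t=9   [149*(-8) + 134*(9) = 14]
q=1: r=1, s=9, t=-10   [149*(9) + 134*(-10) = 1]
q=14: r=0, s=-134, t=149   [149*(-134) + 134*(149) = 0]
GCD = 1 with t = -10, so 134*(-10) ≡ 1 (mod 149)
Inverse = -10 mod 149 = 139
Check: 134 * 139 = 18626 ≡ 1 (mod 149)

134^(-1) ≡ 139 (mod 149)


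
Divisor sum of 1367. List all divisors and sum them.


Divisors of 1367: 1, 1367
Sum = 1 + 1367 = 1368

σ(1367) = 1368


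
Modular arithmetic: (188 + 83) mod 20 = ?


188 + 83 = 271
271 mod 20 = 11


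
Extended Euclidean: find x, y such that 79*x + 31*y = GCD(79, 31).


Tabular extended Euclidean (each row: r = 79*s + 31*t):
r=79, s=1, t=0
r=31, s=0, t=1
q=2: r=17, s=1, t=-2   [79*(1) + 31*(-2) = 17]
q=1: r=14, s=-1, t=3   [79*(-1) + 31*(3) = 14]
q=1: r=3, s=2, t=-5   [79*(2) + 31*(-5) = 3]
q=4: r=2, s=-9, t=23   [79*(-9) + 31*(23) = 2]
q=1: r=1, s=11, t=-28   [79*(11) + 31*(-28) = 1]
q=2: r=0, s=-31, t=79   [79*(-31) + 31*(79) = 0]
GCD = 1; from the row with r=1: x=11, y=-28
Check: 79*(11) + 31*(-28) = 869 - 868 = 1

GCD = 1, x = 11, y = -28


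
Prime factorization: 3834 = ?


3834 / 2 = 1917
1917 / 3 = 639
639 / 3 = 213
213 / 3 = 71
71 / 71 = 1
3834 = 2 × 3^3 × 71


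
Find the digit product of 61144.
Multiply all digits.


6 × 1 × 1 × 4 × 4 = 96


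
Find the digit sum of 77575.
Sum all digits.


7 + 7 + 5 + 7 + 5 = 31


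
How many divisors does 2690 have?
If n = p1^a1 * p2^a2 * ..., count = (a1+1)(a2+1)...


2690 = 2^1 × 5^1 × 269^1
d(2690) = (1+1) × (1+1) × (1+1) = 8

8 divisors


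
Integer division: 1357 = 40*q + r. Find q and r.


1357 = 40 * 33 + 37
Check: 1320 + 37 = 1357

q = 33, r = 37


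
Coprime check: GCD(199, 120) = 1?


Euclidean algorithm:
199 = 1 * 120 + 79
120 = 1 * 79 + 41
79 = 1 * 41 + 38
41 = 1 * 38 + 3
38 = 12 * 3 + 2
3 = 1 * 2 + 1
2 = 2 * 1 + 0
GCD(199, 120) = 1

Yes, coprime (GCD = 1)


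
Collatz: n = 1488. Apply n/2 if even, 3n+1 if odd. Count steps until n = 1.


1488 → 744 → 372 → 186 → 93 → 280 → 140 → 70 → 35 → 106 → 53 → 160 → 80 → 40 → 20 → 10 → 5 → 16 → 8 → 4 → 2 → 1
Total steps = 21

21 steps


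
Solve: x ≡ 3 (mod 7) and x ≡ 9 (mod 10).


M = 7*10 = 70
M1 = M/7 = 10, M2 = M/10 = 7
M1^(-1) mod 7 = 5, M2^(-1) mod 10 = 3
x = 3*10*5 + 9*7*3 = 339
339 mod 70 = 59
Check: 59 mod 7 = 3 ✓, 59 mod 10 = 9 ✓

x ≡ 59 (mod 70)


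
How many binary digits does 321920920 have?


321920920 in base 2 = 10011001100000001111110011000
Number of digits = 29

29 digits (base 2)


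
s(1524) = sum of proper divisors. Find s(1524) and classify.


Proper divisors: 1, 2, 3, 4, 6, 12, 127, 254, 381, 508, 762
Sum = 1 + 2 + 3 + 4 + 6 + 12 + 127 + 254 + 381 + 508 + 762 = 2060
2060 > 1524 → abundant

s(1524) = 2060 (abundant)


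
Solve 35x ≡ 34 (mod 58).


GCD(35, 58) = 1, unique solution
a^(-1) mod 58 = 5
x = 5 * 34 mod 58 = 54

x ≡ 54 (mod 58)


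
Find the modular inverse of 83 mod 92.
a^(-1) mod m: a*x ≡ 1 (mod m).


Use the extended Euclidean algorithm on (92, 83); each row r = 92*s + 83*t:
r=92, s=1, t=0
r=83, s=0, t=1
q=1: r=9, s=1, t=-1   [92*(1) + 83*(-1) = 9]
q=9: r=2, s=-9, t=10   [92*(-9) + 83*(10) = 2]
q=4: r=1, s=37, t=-41   [92*(37) + 83*(-41) = 1]
q=2: r=0, s=-83, t=92   [92*(-83) + 83*(92) = 0]
GCD = 1 with t = -41, so 83*(-41) ≡ 1 (mod 92)
Inverse = -41 mod 92 = 51
Check: 83 * 51 = 4233 ≡ 1 (mod 92)

83^(-1) ≡ 51 (mod 92)


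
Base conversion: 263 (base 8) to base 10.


263 (base 8) = 179 (decimal)
179 (decimal) = 179 (base 10)


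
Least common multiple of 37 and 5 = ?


GCD(37, 5) = 1
LCM = 37*5/1 = 185/1 = 185

LCM = 185


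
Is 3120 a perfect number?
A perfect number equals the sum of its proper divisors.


Proper divisors of 3120: 1, 2, 3, 4, 5, 6, 8, 10, 12, 13, 15, 16, 20, 24, 26, 30, 39, 40, 48, 52, 60, 65, 78, 80, 104, 120, 130, 156, 195, 208, 240, 260, 312, 390, 520, 624, 780, 1040, 1560
Sum = 1 + 2 + 3 + 4 + 5 + 6 + 8 + 10 + 12 + 13 + 15 + 16 + 20 + 24 + 26 + 30 + 39 + 40 + 48 + 52 + 60 + 65 + 78 + 80 + 104 + 120 + 130 + 156 + 195 + 208 + 240 + 260 + 312 + 390 + 520 + 624 + 780 + 1040 + 1560 = 7296

No, 3120 is not perfect (7296 ≠ 3120)


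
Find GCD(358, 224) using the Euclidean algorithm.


358 = 1 * 224 + 134
224 = 1 * 134 + 90
134 = 1 * 90 + 44
90 = 2 * 44 + 2
44 = 22 * 2 + 0
GCD = 2


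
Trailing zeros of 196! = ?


floor(196/5) = 39
floor(196/25) = 7
floor(196/125) = 1
Total = 47

47 trailing zeros


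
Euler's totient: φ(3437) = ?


3437 = 7 × 491
Prime factors: 7, 491
φ(3437) = 3437 × (1-1/7) × (1-1/491)
= 3437 × 6/7 × 490/491 = 2940

φ(3437) = 2940


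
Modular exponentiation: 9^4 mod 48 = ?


9^1 mod 48 = 9
9^2 mod 48 = 33
9^3 mod 48 = 9
9^4 mod 48 = 33


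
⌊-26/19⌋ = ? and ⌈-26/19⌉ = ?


-26/19 = -1.3684
floor = -2
ceil = -1

floor = -2, ceil = -1


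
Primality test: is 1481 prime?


Check divisors up to sqrt(1481) = 38.4838
No divisors found.
1481 is prime.

Yes, 1481 is prime


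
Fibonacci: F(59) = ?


Sequence: 1, 1, 2, 3, 5, 8, 13, 21, 34, 55, 89, 144, 233, 377, 610, 987, 1597, 2584, 4181, 6765, 10946, 17711, 28657, 46368, 75025, 121393, 196418, 317811, 514229, 832040, 1346269, 2178309, 3524578, 5702887, 9227465, 14930352, 24157817, 39088169, 63245986, 102334155, 165580141, 267914296, 433494437, 701408733, 1134903170, 1836311903, 2971215073, 4807526976, 7778742049, 12586269025, 20365011074, 32951280099, 53316291173, 86267571272, 139583862445, 225851433717, 365435296162, 591286729879, 956722026041
F(59) = 956722026041


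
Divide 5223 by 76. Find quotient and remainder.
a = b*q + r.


5223 = 76 * 68 + 55
Check: 5168 + 55 = 5223

q = 68, r = 55


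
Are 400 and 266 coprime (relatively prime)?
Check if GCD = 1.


Euclidean algorithm:
400 = 1 * 266 + 134
266 = 1 * 134 + 132
134 = 1 * 132 + 2
132 = 66 * 2 + 0
GCD(400, 266) = 2

No, not coprime (GCD = 2)


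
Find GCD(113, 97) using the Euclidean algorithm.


113 = 1 * 97 + 16
97 = 6 * 16 + 1
16 = 16 * 1 + 0
GCD = 1


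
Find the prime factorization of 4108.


4108 / 2 = 2054
2054 / 2 = 1027
1027 / 13 = 79
79 / 79 = 1
4108 = 2^2 × 13 × 79


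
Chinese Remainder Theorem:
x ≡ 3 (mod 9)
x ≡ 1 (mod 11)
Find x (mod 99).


M = 9*11 = 99
M1 = M/9 = 11, M2 = M/11 = 9
M1^(-1) mod 9 = 5, M2^(-1) mod 11 = 5
x = 3*11*5 + 1*9*5 = 210
210 mod 99 = 12
Check: 12 mod 9 = 3 ✓, 12 mod 11 = 1 ✓

x ≡ 12 (mod 99)


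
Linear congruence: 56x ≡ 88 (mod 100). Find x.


GCD(56, 100) = 4 divides 88
Divide: 14x ≡ 22 (mod 25)
x ≡ 23 (mod 25)


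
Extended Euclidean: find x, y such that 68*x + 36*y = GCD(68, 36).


Tabular extended Euclidean (each row: r = 68*s + 36*t):
r=68, s=1, t=0
r=36, s=0, t=1
q=1: r=32, s=1, t=-1   [68*(1) + 36*(-1) = 32]
q=1: r=4, s=-1, t=2   [68*(-1) + 36*(2) = 4]
q=8: r=0, s=9, t=-17   [68*(9) + 36*(-17) = 0]
GCD = 4; from the row with r=4: x=-1, y=2
Check: 68*(-1) + 36*(2) = -68 + 72 = 4

GCD = 4, x = -1, y = 2


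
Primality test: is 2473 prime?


Check divisors up to sqrt(2473) = 49.7293
No divisors found.
2473 is prime.

Yes, 2473 is prime


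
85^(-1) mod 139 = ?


Use the extended Euclidean algorithm on (139, 85); each row r = 139*s + 85*t:
r=139, s=1, t=0
r=85, s=0, t=1
q=1: r=54, s=1, t=-1   [139*(1) + 85*(-1) = 54]
q=1: r=31, s=-1, t=2   [139*(-1) + 85*(2) = 31]
q=1: r=23, s=2, t=-3   [139*(2) + 85*(-3) = 23]
q=1: r=8, s=-3, t=5   [139*(-3) + 85*(5) = 8]
q=2: r=7, s=8, t=-13   [139*(8) + 85*(-13) = 7]
q=1: r=1, s=-11, t=18   [139*(-11) + 85*(18) = 1]
q=7: r=0, s=85, t=-139   [139*(85) + 85*(-139) = 0]
GCD = 1 with t = 18, so 85*(18) ≡ 1 (mod 139)
Inverse = 18 mod 139 = 18
Check: 85 * 18 = 1530 ≡ 1 (mod 139)

85^(-1) ≡ 18 (mod 139)


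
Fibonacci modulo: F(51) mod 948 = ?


F(k) mod 948 for k=1..51:
1, 1, 2, 3, 5, 8, 13, 21, 34, 55, 89, 144, 233, 377, 610, 39, 649, 688, 389, 129, 518, 647, 217, 864, 133, 49, 182, 231, 413, 644, 109, 753, 862, 667, 581, 300, 881, 233, 166, 399, 565, 16, 581, 597, 230, 827, 109, 936, 97, 85, 182
F(51) mod 948 = 182


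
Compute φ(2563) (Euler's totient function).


2563 = 11 × 233
Prime factors: 11, 233
φ(2563) = 2563 × (1-1/11) × (1-1/233)
= 2563 × 10/11 × 232/233 = 2320

φ(2563) = 2320


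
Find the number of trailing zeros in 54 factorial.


floor(54/5) = 10
floor(54/25) = 2
Total = 12

12 trailing zeros


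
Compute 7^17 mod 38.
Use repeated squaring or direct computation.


7^1 mod 38 = 7
7^2 mod 38 = 11
7^3 mod 38 = 1
7^4 mod 38 = 7
7^5 mod 38 = 11
7^6 mod 38 = 1
7^7 mod 38 = 7
7^8 mod 38 = 11
7^9 mod 38 = 1
7^10 mod 38 = 7
7^11 mod 38 = 11
7^12 mod 38 = 1
7^13 mod 38 = 7
7^14 mod 38 = 11
7^15 mod 38 = 1
7^16 mod 38 = 7
7^17 mod 38 = 11


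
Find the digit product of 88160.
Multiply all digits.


8 × 8 × 1 × 6 × 0 = 0


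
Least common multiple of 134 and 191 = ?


GCD(134, 191) = 1
LCM = 134*191/1 = 25594/1 = 25594

LCM = 25594


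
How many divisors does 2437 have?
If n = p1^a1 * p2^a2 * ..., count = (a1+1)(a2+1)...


2437 = 2437^1
d(2437) = (1+1) = 2

2 divisors


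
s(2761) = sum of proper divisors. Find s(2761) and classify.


Proper divisors: 1, 11, 251
Sum = 1 + 11 + 251 = 263
263 < 2761 → deficient

s(2761) = 263 (deficient)


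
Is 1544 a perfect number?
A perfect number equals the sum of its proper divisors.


Proper divisors of 1544: 1, 2, 4, 8, 193, 386, 772
Sum = 1 + 2 + 4 + 8 + 193 + 386 + 772 = 1366

No, 1544 is not perfect (1366 ≠ 1544)


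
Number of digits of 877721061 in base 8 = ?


877721061 in base 8 = 6424172745
Number of digits = 10

10 digits (base 8)


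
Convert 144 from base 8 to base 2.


144 (base 8) = 100 (decimal)
100 (decimal) = 1100100 (base 2)


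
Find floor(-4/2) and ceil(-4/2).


-4/2 = -2.0000
floor = -2
ceil = -2

floor = -2, ceil = -2


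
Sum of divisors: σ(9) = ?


Divisors of 9: 1, 3, 9
Sum = 1 + 3 + 9 = 13

σ(9) = 13


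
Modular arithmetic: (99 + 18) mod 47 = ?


99 + 18 = 117
117 mod 47 = 23


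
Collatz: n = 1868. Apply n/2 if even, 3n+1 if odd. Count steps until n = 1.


1868 → 934 → 467 → 1402 → 701 → 2104 → 1052 → 526 → 263 → 790 → 395 → 1186 → 593 → 1780 → 890 → 445 → 1336 → 668 → 334 → 167 → 502 → 251 → 754 → 377 → 1132 → 566 → 283 → 850 → 425 → 1276 → 638 → 319 → 958 → 479 → 1438 → 719 → 2158 → 1079 → 3238 → 1619 → 4858 → 2429 → 7288 → 3644 → 1822 → 911 → 2734 → 1367 → 4102 → 2051 → 6154 → 3077 → 9232 → 4616 → 2308 → 1154 → 577 → 1732 → 866 → 433 → 1300 → 650 → 325 → 976 → 488 → 244 → 122 → 61 → 184 → 92 → 46 → 23 → 70 → 35 → 106 → 53 → 160 → 80 → 40 → 20 → 10 → 5 → 16 → 8 → 4 → 2 → 1
Total steps = 86

86 steps


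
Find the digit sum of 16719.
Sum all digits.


1 + 6 + 7 + 1 + 9 = 24


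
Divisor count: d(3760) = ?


3760 = 2^4 × 5^1 × 47^1
d(3760) = (4+1) × (1+1) × (1+1) = 20

20 divisors


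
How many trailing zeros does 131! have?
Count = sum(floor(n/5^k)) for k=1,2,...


floor(131/5) = 26
floor(131/25) = 5
floor(131/125) = 1
Total = 32

32 trailing zeros


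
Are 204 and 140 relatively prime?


Euclidean algorithm:
204 = 1 * 140 + 64
140 = 2 * 64 + 12
64 = 5 * 12 + 4
12 = 3 * 4 + 0
GCD(204, 140) = 4

No, not coprime (GCD = 4)


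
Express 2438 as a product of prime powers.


2438 / 2 = 1219
1219 / 23 = 53
53 / 53 = 1
2438 = 2 × 23 × 53


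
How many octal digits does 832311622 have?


832311622 in base 8 = 6147010506
Number of digits = 10

10 digits (base 8)


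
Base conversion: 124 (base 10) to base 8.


124 (base 10) = 124 (decimal)
124 (decimal) = 174 (base 8)


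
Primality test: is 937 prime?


Check divisors up to sqrt(937) = 30.6105
No divisors found.
937 is prime.

Yes, 937 is prime


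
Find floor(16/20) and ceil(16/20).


16/20 = 0.8000
floor = 0
ceil = 1

floor = 0, ceil = 1


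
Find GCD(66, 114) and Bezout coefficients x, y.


Tabular extended Euclidean (each row: r = 66*s + 114*t):
r=66, s=1, t=0
r=114, s=0, t=1
q=0: r=66, s=1, t=0   [66*(1) + 114*(0) = 66]
q=1: r=48, s=-1, t=1   [66*(-1) + 114*(1) = 48]
q=1: r=18, s=2, t=-1   [66*(2) + 114*(-1) = 18]
q=2: r=12, s=-5, t=3   [66*(-5) + 114*(3) = 12]
q=1: r=6, s=7, t=-4   [66*(7) + 114*(-4) = 6]
q=2: r=0, s=-19, t=11   [66*(-19) + 114*(11) = 0]
GCD = 6; from the row with r=6: x=7, y=-4
Check: 66*(7) + 114*(-4) = 462 - 456 = 6

GCD = 6, x = 7, y = -4


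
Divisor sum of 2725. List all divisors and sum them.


Divisors of 2725: 1, 5, 25, 109, 545, 2725
Sum = 1 + 5 + 25 + 109 + 545 + 2725 = 3410

σ(2725) = 3410


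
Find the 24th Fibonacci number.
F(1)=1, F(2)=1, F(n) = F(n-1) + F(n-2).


Sequence: 1, 1, 2, 3, 5, 8, 13, 21, 34, 55, 89, 144, 233, 377, 610, 987, 1597, 2584, 4181, 6765, 10946, 17711, 28657, 46368
F(24) = 46368


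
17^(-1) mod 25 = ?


Use the extended Euclidean algorithm on (25, 17); each row r = 25*s + 17*t:
r=25, s=1, t=0
r=17, s=0, t=1
q=1: r=8, s=1, t=-1   [25*(1) + 17*(-1) = 8]
q=2: r=1, s=-2, t=3   [25*(-2) + 17*(3) = 1]
q=8: r=0, s=17, t=-25   [25*(17) + 17*(-25) = 0]
GCD = 1 with t = 3, so 17*(3) ≡ 1 (mod 25)
Inverse = 3 mod 25 = 3
Check: 17 * 3 = 51 ≡ 1 (mod 25)

17^(-1) ≡ 3 (mod 25)


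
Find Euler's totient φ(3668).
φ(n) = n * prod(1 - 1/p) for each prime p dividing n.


3668 = 2^2 × 7 × 131
Prime factors: 2, 7, 131
φ(3668) = 3668 × (1-1/2) × (1-1/7) × (1-1/131)
= 3668 × 1/2 × 6/7 × 130/131 = 1560

φ(3668) = 1560


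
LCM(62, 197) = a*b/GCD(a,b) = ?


GCD(62, 197) = 1
LCM = 62*197/1 = 12214/1 = 12214

LCM = 12214


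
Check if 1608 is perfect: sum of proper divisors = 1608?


Proper divisors of 1608: 1, 2, 3, 4, 6, 8, 12, 24, 67, 134, 201, 268, 402, 536, 804
Sum = 1 + 2 + 3 + 4 + 6 + 8 + 12 + 24 + 67 + 134 + 201 + 268 + 402 + 536 + 804 = 2472

No, 1608 is not perfect (2472 ≠ 1608)


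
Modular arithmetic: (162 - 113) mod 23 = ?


162 - 113 = 49
49 mod 23 = 3


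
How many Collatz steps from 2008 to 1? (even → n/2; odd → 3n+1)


2008 → 1004 → 502 → 251 → 754 → 377 → 1132 → 566 → 283 → 850 → 425 → 1276 → 638 → 319 → 958 → 479 → 1438 → 719 → 2158 → 1079 → 3238 → 1619 → 4858 → 2429 → 7288 → 3644 → 1822 → 911 → 2734 → 1367 → 4102 → 2051 → 6154 → 3077 → 9232 → 4616 → 2308 → 1154 → 577 → 1732 → 866 → 433 → 1300 → 650 → 325 → 976 → 488 → 244 → 122 → 61 → 184 → 92 → 46 → 23 → 70 → 35 → 106 → 53 → 160 → 80 → 40 → 20 → 10 → 5 → 16 → 8 → 4 → 2 → 1
Total steps = 68

68 steps


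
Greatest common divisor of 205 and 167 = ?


205 = 1 * 167 + 38
167 = 4 * 38 + 15
38 = 2 * 15 + 8
15 = 1 * 8 + 7
8 = 1 * 7 + 1
7 = 7 * 1 + 0
GCD = 1


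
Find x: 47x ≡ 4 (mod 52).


GCD(47, 52) = 1, unique solution
a^(-1) mod 52 = 31
x = 31 * 4 mod 52 = 20

x ≡ 20 (mod 52)


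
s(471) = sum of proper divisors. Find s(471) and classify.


Proper divisors: 1, 3, 157
Sum = 1 + 3 + 157 = 161
161 < 471 → deficient

s(471) = 161 (deficient)


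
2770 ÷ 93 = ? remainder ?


2770 = 93 * 29 + 73
Check: 2697 + 73 = 2770

q = 29, r = 73


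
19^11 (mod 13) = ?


19^1 mod 13 = 6
19^2 mod 13 = 10
19^3 mod 13 = 8
19^4 mod 13 = 9
19^5 mod 13 = 2
19^6 mod 13 = 12
19^7 mod 13 = 7
19^8 mod 13 = 3
19^9 mod 13 = 5
19^10 mod 13 = 4
19^11 mod 13 = 11


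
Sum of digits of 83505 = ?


8 + 3 + 5 + 0 + 5 = 21


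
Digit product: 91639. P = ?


9 × 1 × 6 × 3 × 9 = 1458


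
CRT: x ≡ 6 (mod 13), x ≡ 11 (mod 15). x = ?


M = 13*15 = 195
M1 = M/13 = 15, M2 = M/15 = 13
M1^(-1) mod 13 = 7, M2^(-1) mod 15 = 7
x = 6*15*7 + 11*13*7 = 1631
1631 mod 195 = 71
Check: 71 mod 13 = 6 ✓, 71 mod 15 = 11 ✓

x ≡ 71 (mod 195)


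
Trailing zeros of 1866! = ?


floor(1866/5) = 373
floor(1866/25) = 74
floor(1866/125) = 14
floor(1866/625) = 2
Total = 463

463 trailing zeros


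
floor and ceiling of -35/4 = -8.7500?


-35/4 = -8.7500
floor = -9
ceil = -8

floor = -9, ceil = -8


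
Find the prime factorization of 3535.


3535 / 5 = 707
707 / 7 = 101
101 / 101 = 1
3535 = 5 × 7 × 101


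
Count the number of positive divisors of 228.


228 = 2^2 × 3^1 × 19^1
d(228) = (2+1) × (1+1) × (1+1) = 12

12 divisors


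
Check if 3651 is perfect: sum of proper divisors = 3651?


Proper divisors of 3651: 1, 3, 1217
Sum = 1 + 3 + 1217 = 1221

No, 3651 is not perfect (1221 ≠ 3651)


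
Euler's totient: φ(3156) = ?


3156 = 2^2 × 3 × 263
Prime factors: 2, 3, 263
φ(3156) = 3156 × (1-1/2) × (1-1/3) × (1-1/263)
= 3156 × 1/2 × 2/3 × 262/263 = 1048

φ(3156) = 1048


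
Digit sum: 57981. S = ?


5 + 7 + 9 + 8 + 1 = 30


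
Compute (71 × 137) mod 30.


71 × 137 = 9727
9727 mod 30 = 7


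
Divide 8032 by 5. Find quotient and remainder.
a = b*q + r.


8032 = 5 * 1606 + 2
Check: 8030 + 2 = 8032

q = 1606, r = 2


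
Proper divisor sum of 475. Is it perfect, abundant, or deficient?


Proper divisors: 1, 5, 19, 25, 95
Sum = 1 + 5 + 19 + 25 + 95 = 145
145 < 475 → deficient

s(475) = 145 (deficient)


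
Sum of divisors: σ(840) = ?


Divisors of 840: 1, 2, 3, 4, 5, 6, 7, 8, 10, 12, 14, 15, 20, 21, 24, 28, 30, 35, 40, 42, 56, 60, 70, 84, 105, 120, 140, 168, 210, 280, 420, 840
Sum = 1 + 2 + 3 + 4 + 5 + 6 + 7 + 8 + 10 + 12 + 14 + 15 + 20 + 21 + 24 + 28 + 30 + 35 + 40 + 42 + 56 + 60 + 70 + 84 + 105 + 120 + 140 + 168 + 210 + 280 + 420 + 840 = 2880

σ(840) = 2880


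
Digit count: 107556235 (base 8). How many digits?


107556235 in base 8 = 632226613
Number of digits = 9

9 digits (base 8)


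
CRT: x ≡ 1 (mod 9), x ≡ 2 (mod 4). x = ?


M = 9*4 = 36
M1 = M/9 = 4, M2 = M/4 = 9
M1^(-1) mod 9 = 7, M2^(-1) mod 4 = 1
x = 1*4*7 + 2*9*1 = 46
46 mod 36 = 10
Check: 10 mod 9 = 1 ✓, 10 mod 4 = 2 ✓

x ≡ 10 (mod 36)


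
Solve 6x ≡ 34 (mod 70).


GCD(6, 70) = 2 divides 34
Divide: 3x ≡ 17 (mod 35)
x ≡ 29 (mod 35)


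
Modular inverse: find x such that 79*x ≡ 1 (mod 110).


Use the extended Euclidean algorithm on (110, 79); each row r = 110*s + 79*t:
r=110, s=1, t=0
r=79, s=0, t=1
q=1: r=31, s=1, t=-1   [110*(1) + 79*(-1) = 31]
q=2: r=17, s=-2, t=3   [110*(-2) + 79*(3) = 17]
q=1: r=14, s=3, t=-4   [110*(3) + 79*(-4) = 14]
q=1: r=3, s=-5, t=7   [110*(-5) + 79*(7) = 3]
q=4: r=2, s=23, t=-32   [110*(23) + 79*(-32) = 2]
q=1: r=1, s=-28, t=39   [110*(-28) + 79*(39) = 1]
q=2: r=0, s=79, t=-110   [110*(79) + 79*(-110) = 0]
GCD = 1 with t = 39, so 79*(39) ≡ 1 (mod 110)
Inverse = 39 mod 110 = 39
Check: 79 * 39 = 3081 ≡ 1 (mod 110)

79^(-1) ≡ 39 (mod 110)


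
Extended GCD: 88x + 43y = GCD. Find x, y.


Tabular extended Euclidean (each row: r = 88*s + 43*t):
r=88, s=1, t=0
r=43, s=0, t=1
q=2: r=2, s=1, t=-2   [88*(1) + 43*(-2) = 2]
q=21: r=1, s=-21, t=43   [88*(-21) + 43*(43) = 1]
q=2: r=0, s=43, t=-88   [88*(43) + 43*(-88) = 0]
GCD = 1; from the row with r=1: x=-21, y=43
Check: 88*(-21) + 43*(43) = -1848 + 1849 = 1

GCD = 1, x = -21, y = 43


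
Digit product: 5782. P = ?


5 × 7 × 8 × 2 = 560


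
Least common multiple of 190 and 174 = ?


GCD(190, 174) = 2
LCM = 190*174/2 = 33060/2 = 16530

LCM = 16530


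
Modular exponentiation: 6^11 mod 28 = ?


6^1 mod 28 = 6
6^2 mod 28 = 8
6^3 mod 28 = 20
6^4 mod 28 = 8
6^5 mod 28 = 20
6^6 mod 28 = 8
6^7 mod 28 = 20
6^8 mod 28 = 8
6^9 mod 28 = 20
6^10 mod 28 = 8
6^11 mod 28 = 20


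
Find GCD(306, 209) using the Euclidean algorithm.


306 = 1 * 209 + 97
209 = 2 * 97 + 15
97 = 6 * 15 + 7
15 = 2 * 7 + 1
7 = 7 * 1 + 0
GCD = 1


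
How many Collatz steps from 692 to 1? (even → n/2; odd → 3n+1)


692 → 346 → 173 → 520 → 260 → 130 → 65 → 196 → 98 → 49 → 148 → 74 → 37 → 112 → 56 → 28 → 14 → 7 → 22 → 11 → 34 → 17 → 52 → 26 → 13 → 40 → 20 → 10 → 5 → 16 → 8 → 4 → 2 → 1
Total steps = 33

33 steps


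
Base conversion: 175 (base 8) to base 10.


175 (base 8) = 125 (decimal)
125 (decimal) = 125 (base 10)


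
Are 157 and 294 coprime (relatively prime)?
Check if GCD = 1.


Euclidean algorithm:
294 = 1 * 157 + 137
157 = 1 * 137 + 20
137 = 6 * 20 + 17
20 = 1 * 17 + 3
17 = 5 * 3 + 2
3 = 1 * 2 + 1
2 = 2 * 1 + 0
GCD(157, 294) = 1

Yes, coprime (GCD = 1)


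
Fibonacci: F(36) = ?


Sequence: 1, 1, 2, 3, 5, 8, 13, 21, 34, 55, 89, 144, 233, 377, 610, 987, 1597, 2584, 4181, 6765, 10946, 17711, 28657, 46368, 75025, 121393, 196418, 317811, 514229, 832040, 1346269, 2178309, 3524578, 5702887, 9227465, 14930352
F(36) = 14930352


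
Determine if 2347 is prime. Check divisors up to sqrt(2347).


Check divisors up to sqrt(2347) = 48.4458
No divisors found.
2347 is prime.

Yes, 2347 is prime


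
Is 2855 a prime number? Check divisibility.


2855 / 5 = 571 (exact division)
2855 is NOT prime.

No, 2855 is not prime


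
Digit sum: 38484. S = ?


3 + 8 + 4 + 8 + 4 = 27


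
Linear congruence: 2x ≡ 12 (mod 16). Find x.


GCD(2, 16) = 2 divides 12
Divide: 1x ≡ 6 (mod 8)
x ≡ 6 (mod 8)


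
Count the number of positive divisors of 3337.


3337 = 47^1 × 71^1
d(3337) = (1+1) × (1+1) = 4

4 divisors


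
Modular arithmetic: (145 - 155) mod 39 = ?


145 - 155 = -10
-10 mod 39 = 29


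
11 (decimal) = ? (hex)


11 (base 10) = 11 (decimal)
11 (decimal) = B (base 16)


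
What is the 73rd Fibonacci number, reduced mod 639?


F(k) mod 639 for k=1..73:
1, 1, 2, 3, 5, 8, 13, 21, 34, 55, 89, 144, 233, 377, 610, 348, 319, 28, 347, 375, 83, 458, 541, 360, 262, 622, 245, 228, 473, 62, 535, 597, 493, 451, 305, 117, 422, 539, 322, 222, 544, 127, 32, 159, 191, 350, 541, 252, 154, 406, 560, 327, 248, 575, 184, 120, 304, 424, 89, 513, 602, 476, 439, 276, 76, 352, 428, 141, 569, 71, 1, 72, 73
F(73) mod 639 = 73


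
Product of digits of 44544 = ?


4 × 4 × 5 × 4 × 4 = 1280


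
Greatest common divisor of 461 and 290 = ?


461 = 1 * 290 + 171
290 = 1 * 171 + 119
171 = 1 * 119 + 52
119 = 2 * 52 + 15
52 = 3 * 15 + 7
15 = 2 * 7 + 1
7 = 7 * 1 + 0
GCD = 1


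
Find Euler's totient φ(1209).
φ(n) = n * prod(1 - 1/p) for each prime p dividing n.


1209 = 3 × 13 × 31
Prime factors: 3, 13, 31
φ(1209) = 1209 × (1-1/3) × (1-1/13) × (1-1/31)
= 1209 × 2/3 × 12/13 × 30/31 = 720

φ(1209) = 720


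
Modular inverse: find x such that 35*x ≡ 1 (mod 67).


Use the extended Euclidean algorithm on (67, 35); each row r = 67*s + 35*t:
r=67, s=1, t=0
r=35, s=0, t=1
q=1: r=32, s=1, t=-1   [67*(1) + 35*(-1) = 32]
q=1: r=3, s=-1, t=2   [67*(-1) + 35*(2) = 3]
q=10: r=2, s=11, t=-21   [67*(11) + 35*(-21) = 2]
q=1: r=1, s=-12, t=23   [67*(-12) + 35*(23) = 1]
q=2: r=0, s=35, t=-67   [67*(35) + 35*(-67) = 0]
GCD = 1 with t = 23, so 35*(23) ≡ 1 (mod 67)
Inverse = 23 mod 67 = 23
Check: 35 * 23 = 805 ≡ 1 (mod 67)

35^(-1) ≡ 23 (mod 67)


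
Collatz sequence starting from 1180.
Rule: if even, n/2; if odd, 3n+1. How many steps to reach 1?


1180 → 590 → 295 → 886 → 443 → 1330 → 665 → 1996 → 998 → 499 → 1498 → 749 → 2248 → 1124 → 562 → 281 → 844 → 422 → 211 → 634 → 317 → 952 → 476 → 238 → 119 → 358 → 179 → 538 → 269 → 808 → 404 → 202 → 101 → 304 → 152 → 76 → 38 → 19 → 58 → 29 → 88 → 44 → 22 → 11 → 34 → 17 → 52 → 26 → 13 → 40 → 20 → 10 → 5 → 16 → 8 → 4 → 2 → 1
Total steps = 57

57 steps


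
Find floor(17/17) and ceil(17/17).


17/17 = 1.0000
floor = 1
ceil = 1

floor = 1, ceil = 1


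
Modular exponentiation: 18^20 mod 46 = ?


18^1 mod 46 = 18
18^2 mod 46 = 2
18^3 mod 46 = 36
18^4 mod 46 = 4
18^5 mod 46 = 26
18^6 mod 46 = 8
18^7 mod 46 = 6
18^8 mod 46 = 16
18^9 mod 46 = 12
18^10 mod 46 = 32
18^11 mod 46 = 24
18^12 mod 46 = 18
18^13 mod 46 = 2
18^14 mod 46 = 36
18^15 mod 46 = 4
18^16 mod 46 = 26
18^17 mod 46 = 8
18^18 mod 46 = 6
18^19 mod 46 = 16
18^20 mod 46 = 12


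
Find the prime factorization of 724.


724 / 2 = 362
362 / 2 = 181
181 / 181 = 1
724 = 2^2 × 181


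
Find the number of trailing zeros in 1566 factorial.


floor(1566/5) = 313
floor(1566/25) = 62
floor(1566/125) = 12
floor(1566/625) = 2
Total = 389

389 trailing zeros


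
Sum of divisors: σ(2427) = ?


Divisors of 2427: 1, 3, 809, 2427
Sum = 1 + 3 + 809 + 2427 = 3240

σ(2427) = 3240


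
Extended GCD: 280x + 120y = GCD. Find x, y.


Tabular extended Euclidean (each row: r = 280*s + 120*t):
r=280, s=1, t=0
r=120, s=0, t=1
q=2: r=40, s=1, t=-2   [280*(1) + 120*(-2) = 40]
q=3: r=0, s=-3, t=7   [280*(-3) + 120*(7) = 0]
GCD = 40; from the row with r=40: x=1, y=-2
Check: 280*(1) + 120*(-2) = 280 - 240 = 40

GCD = 40, x = 1, y = -2


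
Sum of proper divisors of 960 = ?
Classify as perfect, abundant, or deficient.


Proper divisors: 1, 2, 3, 4, 5, 6, 8, 10, 12, 15, 16, 20, 24, 30, 32, 40, 48, 60, 64, 80, 96, 120, 160, 192, 240, 320, 480
Sum = 1 + 2 + 3 + 4 + 5 + 6 + 8 + 10 + 12 + 15 + 16 + 20 + 24 + 30 + 32 + 40 + 48 + 60 + 64 + 80 + 96 + 120 + 160 + 192 + 240 + 320 + 480 = 2088
2088 > 960 → abundant

s(960) = 2088 (abundant)


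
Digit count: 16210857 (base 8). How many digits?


16210857 in base 8 = 75655651
Number of digits = 8

8 digits (base 8)


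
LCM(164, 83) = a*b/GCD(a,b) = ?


GCD(164, 83) = 1
LCM = 164*83/1 = 13612/1 = 13612

LCM = 13612


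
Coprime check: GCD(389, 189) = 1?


Euclidean algorithm:
389 = 2 * 189 + 11
189 = 17 * 11 + 2
11 = 5 * 2 + 1
2 = 2 * 1 + 0
GCD(389, 189) = 1

Yes, coprime (GCD = 1)


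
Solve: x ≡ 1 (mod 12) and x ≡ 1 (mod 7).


M = 12*7 = 84
M1 = M/12 = 7, M2 = M/7 = 12
M1^(-1) mod 12 = 7, M2^(-1) mod 7 = 3
x = 1*7*7 + 1*12*3 = 85
85 mod 84 = 1
Check: 1 mod 12 = 1 ✓, 1 mod 7 = 1 ✓

x ≡ 1 (mod 84)


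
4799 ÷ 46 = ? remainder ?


4799 = 46 * 104 + 15
Check: 4784 + 15 = 4799

q = 104, r = 15


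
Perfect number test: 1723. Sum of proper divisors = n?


Proper divisors of 1723: 1
Sum = 1 = 1

No, 1723 is not perfect (1 ≠ 1723)


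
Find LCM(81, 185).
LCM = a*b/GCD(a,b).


GCD(81, 185) = 1
LCM = 81*185/1 = 14985/1 = 14985

LCM = 14985


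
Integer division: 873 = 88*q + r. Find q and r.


873 = 88 * 9 + 81
Check: 792 + 81 = 873

q = 9, r = 81


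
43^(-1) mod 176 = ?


Use the extended Euclidean algorithm on (176, 43); each row r = 176*s + 43*t:
r=176, s=1, t=0
r=43, s=0, t=1
q=4: r=4, s=1, t=-4   [176*(1) + 43*(-4) = 4]
q=10: r=3, s=-10, t=41   [176*(-10) + 43*(41) = 3]
q=1: r=1, s=11, t=-45   [176*(11) + 43*(-45) = 1]
q=3: r=0, s=-43, t=176   [176*(-43) + 43*(176) = 0]
GCD = 1 with t = -45, so 43*(-45) ≡ 1 (mod 176)
Inverse = -45 mod 176 = 131
Check: 43 * 131 = 5633 ≡ 1 (mod 176)

43^(-1) ≡ 131 (mod 176)


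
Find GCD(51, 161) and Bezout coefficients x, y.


Tabular extended Euclidean (each row: r = 51*s + 161*t):
r=51, s=1, t=0
r=161, s=0, t=1
q=0: r=51, s=1, t=0   [51*(1) + 161*(0) = 51]
q=3: r=8, s=-3, t=1   [51*(-3) + 161*(1) = 8]
q=6: r=3, s=19, t=-6   [51*(19) + 161*(-6) = 3]
q=2: r=2, s=-41, t=13   [51*(-41) + 161*(13) = 2]
q=1: r=1, s=60, t=-19   [51*(60) + 161*(-19) = 1]
q=2: r=0, s=-161, t=51   [51*(-161) + 161*(51) = 0]
GCD = 1; from the row with r=1: x=60, y=-19
Check: 51*(60) + 161*(-19) = 3060 - 3059 = 1

GCD = 1, x = 60, y = -19


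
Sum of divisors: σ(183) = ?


Divisors of 183: 1, 3, 61, 183
Sum = 1 + 3 + 61 + 183 = 248

σ(183) = 248


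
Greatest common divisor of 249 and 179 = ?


249 = 1 * 179 + 70
179 = 2 * 70 + 39
70 = 1 * 39 + 31
39 = 1 * 31 + 8
31 = 3 * 8 + 7
8 = 1 * 7 + 1
7 = 7 * 1 + 0
GCD = 1


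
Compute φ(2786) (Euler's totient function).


2786 = 2 × 7 × 199
Prime factors: 2, 7, 199
φ(2786) = 2786 × (1-1/2) × (1-1/7) × (1-1/199)
= 2786 × 1/2 × 6/7 × 198/199 = 1188

φ(2786) = 1188


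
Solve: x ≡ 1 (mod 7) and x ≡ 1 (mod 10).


M = 7*10 = 70
M1 = M/7 = 10, M2 = M/10 = 7
M1^(-1) mod 7 = 5, M2^(-1) mod 10 = 3
x = 1*10*5 + 1*7*3 = 71
71 mod 70 = 1
Check: 1 mod 7 = 1 ✓, 1 mod 10 = 1 ✓

x ≡ 1 (mod 70)


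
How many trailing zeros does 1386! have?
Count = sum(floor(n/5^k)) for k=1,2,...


floor(1386/5) = 277
floor(1386/25) = 55
floor(1386/125) = 11
floor(1386/625) = 2
Total = 345

345 trailing zeros


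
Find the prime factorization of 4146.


4146 / 2 = 2073
2073 / 3 = 691
691 / 691 = 1
4146 = 2 × 3 × 691


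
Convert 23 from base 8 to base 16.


23 (base 8) = 19 (decimal)
19 (decimal) = 13 (base 16)


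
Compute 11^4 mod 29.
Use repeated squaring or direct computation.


11^1 mod 29 = 11
11^2 mod 29 = 5
11^3 mod 29 = 26
11^4 mod 29 = 25


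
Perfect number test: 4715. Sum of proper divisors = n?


Proper divisors of 4715: 1, 5, 23, 41, 115, 205, 943
Sum = 1 + 5 + 23 + 41 + 115 + 205 + 943 = 1333

No, 4715 is not perfect (1333 ≠ 4715)


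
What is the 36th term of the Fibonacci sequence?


Sequence: 1, 1, 2, 3, 5, 8, 13, 21, 34, 55, 89, 144, 233, 377, 610, 987, 1597, 2584, 4181, 6765, 10946, 17711, 28657, 46368, 75025, 121393, 196418, 317811, 514229, 832040, 1346269, 2178309, 3524578, 5702887, 9227465, 14930352
F(36) = 14930352


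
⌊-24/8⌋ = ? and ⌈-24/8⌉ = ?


-24/8 = -3.0000
floor = -3
ceil = -3

floor = -3, ceil = -3


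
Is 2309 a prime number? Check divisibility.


Check divisors up to sqrt(2309) = 48.0521
No divisors found.
2309 is prime.

Yes, 2309 is prime


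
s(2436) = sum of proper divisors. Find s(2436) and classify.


Proper divisors: 1, 2, 3, 4, 6, 7, 12, 14, 21, 28, 29, 42, 58, 84, 87, 116, 174, 203, 348, 406, 609, 812, 1218
Sum = 1 + 2 + 3 + 4 + 6 + 7 + 12 + 14 + 21 + 28 + 29 + 42 + 58 + 84 + 87 + 116 + 174 + 203 + 348 + 406 + 609 + 812 + 1218 = 4284
4284 > 2436 → abundant

s(2436) = 4284 (abundant)


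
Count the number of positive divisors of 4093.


4093 = 4093^1
d(4093) = (1+1) = 2

2 divisors


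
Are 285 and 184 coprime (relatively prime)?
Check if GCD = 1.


Euclidean algorithm:
285 = 1 * 184 + 101
184 = 1 * 101 + 83
101 = 1 * 83 + 18
83 = 4 * 18 + 11
18 = 1 * 11 + 7
11 = 1 * 7 + 4
7 = 1 * 4 + 3
4 = 1 * 3 + 1
3 = 3 * 1 + 0
GCD(285, 184) = 1

Yes, coprime (GCD = 1)


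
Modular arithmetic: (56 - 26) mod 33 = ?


56 - 26 = 30
30 mod 33 = 30


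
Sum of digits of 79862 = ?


7 + 9 + 8 + 6 + 2 = 32


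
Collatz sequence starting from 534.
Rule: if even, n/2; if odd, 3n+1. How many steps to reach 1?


534 → 267 → 802 → 401 → 1204 → 602 → 301 → 904 → 452 → 226 → 113 → 340 → 170 → 85 → 256 → 128 → 64 → 32 → 16 → 8 → 4 → 2 → 1
Total steps = 22

22 steps


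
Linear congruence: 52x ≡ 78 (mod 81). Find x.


GCD(52, 81) = 1, unique solution
a^(-1) mod 81 = 67
x = 67 * 78 mod 81 = 42

x ≡ 42 (mod 81)


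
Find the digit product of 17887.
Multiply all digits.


1 × 7 × 8 × 8 × 7 = 3136


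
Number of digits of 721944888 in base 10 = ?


721944888 has 9 digits in base 10
floor(log10(721944888)) + 1 = floor(8.8585) + 1 = 9

9 digits (base 10)


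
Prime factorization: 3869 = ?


3869 / 53 = 73
73 / 73 = 1
3869 = 53 × 73


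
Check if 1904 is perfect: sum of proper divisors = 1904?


Proper divisors of 1904: 1, 2, 4, 7, 8, 14, 16, 17, 28, 34, 56, 68, 112, 119, 136, 238, 272, 476, 952
Sum = 1 + 2 + 4 + 7 + 8 + 14 + 16 + 17 + 28 + 34 + 56 + 68 + 112 + 119 + 136 + 238 + 272 + 476 + 952 = 2560

No, 1904 is not perfect (2560 ≠ 1904)


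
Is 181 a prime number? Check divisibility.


Check divisors up to sqrt(181) = 13.4536
No divisors found.
181 is prime.

Yes, 181 is prime


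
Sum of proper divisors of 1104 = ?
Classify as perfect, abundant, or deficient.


Proper divisors: 1, 2, 3, 4, 6, 8, 12, 16, 23, 24, 46, 48, 69, 92, 138, 184, 276, 368, 552
Sum = 1 + 2 + 3 + 4 + 6 + 8 + 12 + 16 + 23 + 24 + 46 + 48 + 69 + 92 + 138 + 184 + 276 + 368 + 552 = 1872
1872 > 1104 → abundant

s(1104) = 1872 (abundant)


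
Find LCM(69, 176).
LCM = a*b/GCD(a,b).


GCD(69, 176) = 1
LCM = 69*176/1 = 12144/1 = 12144

LCM = 12144


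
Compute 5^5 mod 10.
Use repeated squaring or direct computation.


5^1 mod 10 = 5
5^2 mod 10 = 5
5^3 mod 10 = 5
5^4 mod 10 = 5
5^5 mod 10 = 5


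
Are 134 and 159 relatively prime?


Euclidean algorithm:
159 = 1 * 134 + 25
134 = 5 * 25 + 9
25 = 2 * 9 + 7
9 = 1 * 7 + 2
7 = 3 * 2 + 1
2 = 2 * 1 + 0
GCD(134, 159) = 1

Yes, coprime (GCD = 1)


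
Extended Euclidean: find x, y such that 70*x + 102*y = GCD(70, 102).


Tabular extended Euclidean (each row: r = 70*s + 102*t):
r=70, s=1, t=0
r=102, s=0, t=1
q=0: r=70, s=1, t=0   [70*(1) + 102*(0) = 70]
q=1: r=32, s=-1, t=1   [70*(-1) + 102*(1) = 32]
q=2: r=6, s=3, t=-2   [70*(3) + 102*(-2) = 6]
q=5: r=2, s=-16, t=11   [70*(-16) + 102*(11) = 2]
q=3: r=0, s=51, t=-35   [70*(51) + 102*(-35) = 0]
GCD = 2; from the row with r=2: x=-16, y=11
Check: 70*(-16) + 102*(11) = -1120 + 1122 = 2

GCD = 2, x = -16, y = 11


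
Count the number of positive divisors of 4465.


4465 = 5^1 × 19^1 × 47^1
d(4465) = (1+1) × (1+1) × (1+1) = 8

8 divisors


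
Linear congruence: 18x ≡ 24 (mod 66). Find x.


GCD(18, 66) = 6 divides 24
Divide: 3x ≡ 4 (mod 11)
x ≡ 5 (mod 11)


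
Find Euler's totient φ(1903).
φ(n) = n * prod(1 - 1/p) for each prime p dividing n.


1903 = 11 × 173
Prime factors: 11, 173
φ(1903) = 1903 × (1-1/11) × (1-1/173)
= 1903 × 10/11 × 172/173 = 1720

φ(1903) = 1720


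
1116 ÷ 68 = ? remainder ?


1116 = 68 * 16 + 28
Check: 1088 + 28 = 1116

q = 16, r = 28


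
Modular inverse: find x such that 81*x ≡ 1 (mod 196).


Use the extended Euclidean algorithm on (196, 81); each row r = 196*s + 81*t:
r=196, s=1, t=0
r=81, s=0, t=1
q=2: r=34, s=1, t=-2   [196*(1) + 81*(-2) = 34]
q=2: r=13, s=-2, t=5   [196*(-2) + 81*(5) = 13]
q=2: r=8, s=5, t=-12   [196*(5) + 81*(-12) = 8]
q=1: r=5, s=-7, t=17   [196*(-7) + 81*(17) = 5]
q=1: r=3, s=12, t=-29   [196*(12) + 81*(-29) = 3]
q=1: r=2, s=-19, t=46   [196*(-19) + 81*(46) = 2]
q=1: r=1, s=31, t=-75   [196*(31) + 81*(-75) = 1]
q=2: r=0, s=-81, t=196   [196*(-81) + 81*(196) = 0]
GCD = 1 with t = -75, so 81*(-75) ≡ 1 (mod 196)
Inverse = -75 mod 196 = 121
Check: 81 * 121 = 9801 ≡ 1 (mod 196)

81^(-1) ≡ 121 (mod 196)


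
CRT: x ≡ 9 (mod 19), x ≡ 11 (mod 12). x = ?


M = 19*12 = 228
M1 = M/19 = 12, M2 = M/12 = 19
M1^(-1) mod 19 = 8, M2^(-1) mod 12 = 7
x = 9*12*8 + 11*19*7 = 2327
2327 mod 228 = 47
Check: 47 mod 19 = 9 ✓, 47 mod 12 = 11 ✓

x ≡ 47 (mod 228)


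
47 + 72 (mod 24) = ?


47 + 72 = 119
119 mod 24 = 23


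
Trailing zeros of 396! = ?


floor(396/5) = 79
floor(396/25) = 15
floor(396/125) = 3
Total = 97

97 trailing zeros


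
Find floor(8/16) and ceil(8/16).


8/16 = 0.5000
floor = 0
ceil = 1

floor = 0, ceil = 1


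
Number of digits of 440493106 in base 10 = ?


440493106 has 9 digits in base 10
floor(log10(440493106)) + 1 = floor(8.6439) + 1 = 9

9 digits (base 10)


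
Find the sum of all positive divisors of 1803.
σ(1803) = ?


Divisors of 1803: 1, 3, 601, 1803
Sum = 1 + 3 + 601 + 1803 = 2408

σ(1803) = 2408


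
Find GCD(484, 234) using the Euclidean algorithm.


484 = 2 * 234 + 16
234 = 14 * 16 + 10
16 = 1 * 10 + 6
10 = 1 * 6 + 4
6 = 1 * 4 + 2
4 = 2 * 2 + 0
GCD = 2


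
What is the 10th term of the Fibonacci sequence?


Sequence: 1, 1, 2, 3, 5, 8, 13, 21, 34, 55
F(10) = 55


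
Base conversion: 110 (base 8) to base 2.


110 (base 8) = 72 (decimal)
72 (decimal) = 1001000 (base 2)


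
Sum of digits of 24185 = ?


2 + 4 + 1 + 8 + 5 = 20


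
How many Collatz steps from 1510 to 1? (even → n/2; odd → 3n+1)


1510 → 755 → 2266 → 1133 → 3400 → 1700 → 850 → 425 → 1276 → 638 → 319 → 958 → 479 → 1438 → 719 → 2158 → 1079 → 3238 → 1619 → 4858 → 2429 → 7288 → 3644 → 1822 → 911 → 2734 → 1367 → 4102 → 2051 → 6154 → 3077 → 9232 → 4616 → 2308 → 1154 → 577 → 1732 → 866 → 433 → 1300 → 650 → 325 → 976 → 488 → 244 → 122 → 61 → 184 → 92 → 46 → 23 → 70 → 35 → 106 → 53 → 160 → 80 → 40 → 20 → 10 → 5 → 16 → 8 → 4 → 2 → 1
Total steps = 65

65 steps
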